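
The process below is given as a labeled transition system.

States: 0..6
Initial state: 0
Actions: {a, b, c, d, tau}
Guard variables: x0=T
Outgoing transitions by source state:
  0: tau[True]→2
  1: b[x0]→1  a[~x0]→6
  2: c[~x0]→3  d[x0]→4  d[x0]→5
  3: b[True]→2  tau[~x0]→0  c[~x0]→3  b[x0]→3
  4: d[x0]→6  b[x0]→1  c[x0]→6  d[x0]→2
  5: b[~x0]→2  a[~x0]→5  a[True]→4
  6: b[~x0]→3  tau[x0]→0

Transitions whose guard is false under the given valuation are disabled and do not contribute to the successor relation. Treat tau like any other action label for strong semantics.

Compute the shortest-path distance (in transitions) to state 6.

Breadth-first toward 6:
  depth 0: {0}
  depth 1: {2}
  depth 2: {4,5}
  depth 3: {1,6}
first hit 6 at d=3 via tau·d·c

Answer: 3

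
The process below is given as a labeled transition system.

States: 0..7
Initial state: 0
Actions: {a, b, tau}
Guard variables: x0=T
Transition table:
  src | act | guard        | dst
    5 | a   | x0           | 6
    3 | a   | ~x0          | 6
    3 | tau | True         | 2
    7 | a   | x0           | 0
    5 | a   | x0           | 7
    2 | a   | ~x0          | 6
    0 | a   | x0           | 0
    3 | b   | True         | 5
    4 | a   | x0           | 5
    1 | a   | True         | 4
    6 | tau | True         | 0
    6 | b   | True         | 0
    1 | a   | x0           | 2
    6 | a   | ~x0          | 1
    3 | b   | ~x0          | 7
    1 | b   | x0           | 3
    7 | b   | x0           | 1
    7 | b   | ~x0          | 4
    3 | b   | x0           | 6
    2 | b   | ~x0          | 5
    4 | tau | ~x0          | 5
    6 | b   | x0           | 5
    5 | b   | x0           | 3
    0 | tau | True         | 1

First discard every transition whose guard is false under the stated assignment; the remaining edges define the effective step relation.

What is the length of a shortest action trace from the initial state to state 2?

Answer: 2

Trace:
Layered search for 2:
  depth 0: {0}
  depth 1: {1}
  depth 2: {2,3,4}
first hit 2 at d=2 via tau·a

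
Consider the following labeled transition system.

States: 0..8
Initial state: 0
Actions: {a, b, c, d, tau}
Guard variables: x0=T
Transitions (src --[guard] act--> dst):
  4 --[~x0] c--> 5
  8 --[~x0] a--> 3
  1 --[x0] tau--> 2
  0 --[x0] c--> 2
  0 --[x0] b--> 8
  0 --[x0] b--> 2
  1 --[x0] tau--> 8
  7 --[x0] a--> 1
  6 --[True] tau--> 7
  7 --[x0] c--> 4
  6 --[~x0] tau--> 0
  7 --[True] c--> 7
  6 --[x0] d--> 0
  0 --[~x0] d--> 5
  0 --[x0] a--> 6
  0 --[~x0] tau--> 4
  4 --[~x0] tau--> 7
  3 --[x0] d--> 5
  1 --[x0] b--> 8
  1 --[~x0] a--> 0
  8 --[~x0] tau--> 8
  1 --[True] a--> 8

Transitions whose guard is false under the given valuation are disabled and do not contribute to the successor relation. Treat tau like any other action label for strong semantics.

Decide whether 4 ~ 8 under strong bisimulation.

Bisimulation quotient by refinement:
  π0 = {{0,1,2,3,4,5,6,7,8}}
  π1 = {{0},{1},{2,4,5,8},{3},{6},{7}}
Fixed point at round 2; 6 class(es).
class of 4: {2,4,5,8}; class of 8: {2,4,5,8}

Answer: BISIMILAR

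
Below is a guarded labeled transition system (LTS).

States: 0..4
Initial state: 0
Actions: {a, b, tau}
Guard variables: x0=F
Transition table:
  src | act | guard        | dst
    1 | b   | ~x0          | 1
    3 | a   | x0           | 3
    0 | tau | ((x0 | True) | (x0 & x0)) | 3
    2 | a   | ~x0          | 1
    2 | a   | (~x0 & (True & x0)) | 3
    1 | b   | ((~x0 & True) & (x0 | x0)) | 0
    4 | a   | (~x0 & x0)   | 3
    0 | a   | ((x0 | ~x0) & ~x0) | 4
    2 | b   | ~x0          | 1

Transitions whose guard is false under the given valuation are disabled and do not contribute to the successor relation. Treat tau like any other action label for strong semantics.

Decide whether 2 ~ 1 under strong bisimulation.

Bisimulation quotient by refinement:
  P[0] = {{0,1,2,3,4}}
  P[1] = {{0},{1},{2},{3,4}}
Fixed point at round 2; 4 class(es).
class of 2: {2}; class of 1: {1}

Answer: NOT BISIMILAR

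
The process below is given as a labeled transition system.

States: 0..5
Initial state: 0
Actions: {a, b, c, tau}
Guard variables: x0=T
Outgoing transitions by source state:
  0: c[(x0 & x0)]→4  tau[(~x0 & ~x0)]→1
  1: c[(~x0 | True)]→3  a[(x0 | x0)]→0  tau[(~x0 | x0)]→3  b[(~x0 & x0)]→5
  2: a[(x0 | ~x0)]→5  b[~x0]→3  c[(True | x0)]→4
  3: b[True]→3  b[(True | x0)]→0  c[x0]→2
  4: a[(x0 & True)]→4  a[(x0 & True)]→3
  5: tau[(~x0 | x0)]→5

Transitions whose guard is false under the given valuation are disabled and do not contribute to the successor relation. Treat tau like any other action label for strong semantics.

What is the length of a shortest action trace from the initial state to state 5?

Layered search for 5:
  L0 = {0}
  L1 = {4}
  L2 = {3}
  L3 = {2}
  L4 = {5}
depth(5)=4, e.g. c·a·c·a

Answer: 4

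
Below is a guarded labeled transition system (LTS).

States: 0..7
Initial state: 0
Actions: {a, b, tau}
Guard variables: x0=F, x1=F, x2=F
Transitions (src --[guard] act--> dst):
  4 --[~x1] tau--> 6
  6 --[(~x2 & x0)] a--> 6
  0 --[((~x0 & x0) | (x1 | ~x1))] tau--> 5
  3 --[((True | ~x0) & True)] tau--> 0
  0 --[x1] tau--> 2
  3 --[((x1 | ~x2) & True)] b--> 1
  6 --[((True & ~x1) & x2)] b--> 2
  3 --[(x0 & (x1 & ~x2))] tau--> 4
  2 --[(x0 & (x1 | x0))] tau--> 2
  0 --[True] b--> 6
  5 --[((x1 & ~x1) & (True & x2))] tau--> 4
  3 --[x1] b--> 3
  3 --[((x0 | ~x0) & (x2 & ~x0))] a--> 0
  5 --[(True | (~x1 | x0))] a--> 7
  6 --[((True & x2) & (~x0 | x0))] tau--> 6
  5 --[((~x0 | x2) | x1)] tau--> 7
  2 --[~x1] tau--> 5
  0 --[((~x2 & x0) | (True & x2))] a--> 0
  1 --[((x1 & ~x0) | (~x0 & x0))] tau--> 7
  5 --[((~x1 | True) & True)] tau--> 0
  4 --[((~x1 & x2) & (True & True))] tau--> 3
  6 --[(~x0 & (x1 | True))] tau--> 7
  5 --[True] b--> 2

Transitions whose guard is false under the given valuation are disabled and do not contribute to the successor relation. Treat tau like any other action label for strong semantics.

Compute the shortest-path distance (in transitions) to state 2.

Answer: 2

Analysis:
Breadth-first toward 2:
  L0 = {0}
  L1 = {5,6}
  L2 = {2,7}
depth(2)=2, e.g. tau·b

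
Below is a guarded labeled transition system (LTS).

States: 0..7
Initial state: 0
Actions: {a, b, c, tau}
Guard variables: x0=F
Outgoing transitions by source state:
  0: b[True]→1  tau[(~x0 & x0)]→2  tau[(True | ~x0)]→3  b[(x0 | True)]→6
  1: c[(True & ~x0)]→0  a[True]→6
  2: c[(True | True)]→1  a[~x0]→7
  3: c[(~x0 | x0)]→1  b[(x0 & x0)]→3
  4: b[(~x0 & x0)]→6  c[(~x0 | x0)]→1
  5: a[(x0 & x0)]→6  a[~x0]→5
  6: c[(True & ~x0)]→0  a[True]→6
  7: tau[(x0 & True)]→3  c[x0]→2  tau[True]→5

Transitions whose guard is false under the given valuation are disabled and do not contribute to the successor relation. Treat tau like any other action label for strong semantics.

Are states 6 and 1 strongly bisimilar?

Answer: BISIMILAR

Analysis:
Compute ~ classes (split until stable):
  π0 = {{0,1,2,3,4,5,6,7}}
  π1 = {{0},{1,2,6},{3,4},{5},{7}}
  π2 = {{0},{1,6},{2},{3,4},{5},{7}}
stable after 3 split(s): 6 block(s)
6∈{1,6}, 1∈{1,6}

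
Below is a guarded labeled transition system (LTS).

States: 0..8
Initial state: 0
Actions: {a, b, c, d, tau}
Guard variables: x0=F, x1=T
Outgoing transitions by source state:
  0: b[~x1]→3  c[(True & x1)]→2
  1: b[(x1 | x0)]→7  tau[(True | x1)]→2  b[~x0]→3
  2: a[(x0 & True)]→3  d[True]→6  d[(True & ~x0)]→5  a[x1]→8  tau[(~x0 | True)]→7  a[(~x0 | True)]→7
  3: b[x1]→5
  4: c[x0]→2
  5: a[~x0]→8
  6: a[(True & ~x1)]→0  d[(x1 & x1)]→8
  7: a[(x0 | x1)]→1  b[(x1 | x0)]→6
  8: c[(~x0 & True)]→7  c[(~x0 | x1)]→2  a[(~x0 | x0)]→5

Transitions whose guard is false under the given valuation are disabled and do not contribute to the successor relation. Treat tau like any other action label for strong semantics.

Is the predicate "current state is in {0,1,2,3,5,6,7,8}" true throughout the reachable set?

Answer: INVARIANT HOLDS

Working:
Safe = {0,1,2,3,5,6,7,8}
Reachable = {0,1,2,3,5,6,7,8}
  0: safe
  1: safe
  2: safe
  3: safe
  5: safe
  6: safe
  7: safe
  8: safe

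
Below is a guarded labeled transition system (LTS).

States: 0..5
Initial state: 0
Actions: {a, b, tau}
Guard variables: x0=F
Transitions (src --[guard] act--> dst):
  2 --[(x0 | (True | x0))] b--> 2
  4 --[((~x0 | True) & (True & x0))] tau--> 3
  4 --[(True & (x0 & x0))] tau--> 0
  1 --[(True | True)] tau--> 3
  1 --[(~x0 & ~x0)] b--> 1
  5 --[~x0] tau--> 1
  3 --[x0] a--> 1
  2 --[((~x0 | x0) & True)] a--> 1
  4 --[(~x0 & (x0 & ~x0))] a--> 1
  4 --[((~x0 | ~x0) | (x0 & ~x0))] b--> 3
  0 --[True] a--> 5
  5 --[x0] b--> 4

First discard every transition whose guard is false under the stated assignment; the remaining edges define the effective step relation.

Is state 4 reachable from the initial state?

Guard filter leaves 7 enabled edge(s).
L0 = {0}
L1 = {5}  now seen {0,5}
L2 = {1}  now seen {0,1,5}
L3 = {3}  now seen {0,1,3,5}
Reach set: {0,1,3,5}

Answer: UNREACHABLE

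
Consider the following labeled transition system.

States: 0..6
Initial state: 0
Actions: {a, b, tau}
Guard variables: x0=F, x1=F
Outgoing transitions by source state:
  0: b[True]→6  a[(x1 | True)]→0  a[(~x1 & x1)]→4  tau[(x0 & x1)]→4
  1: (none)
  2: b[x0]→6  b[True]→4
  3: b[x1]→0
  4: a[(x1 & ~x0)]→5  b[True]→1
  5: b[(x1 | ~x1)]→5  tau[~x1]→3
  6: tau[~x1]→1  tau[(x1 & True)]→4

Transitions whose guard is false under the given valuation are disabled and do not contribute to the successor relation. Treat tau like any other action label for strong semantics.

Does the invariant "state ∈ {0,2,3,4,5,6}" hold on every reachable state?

Answer: INVARIANT VIOLATED at state 1

Analysis:
Safe = {0,2,3,4,5,6}
R = {0,1,6}
  0: ok
  1: outside
  6: ok
counterexample path to 1: b·tau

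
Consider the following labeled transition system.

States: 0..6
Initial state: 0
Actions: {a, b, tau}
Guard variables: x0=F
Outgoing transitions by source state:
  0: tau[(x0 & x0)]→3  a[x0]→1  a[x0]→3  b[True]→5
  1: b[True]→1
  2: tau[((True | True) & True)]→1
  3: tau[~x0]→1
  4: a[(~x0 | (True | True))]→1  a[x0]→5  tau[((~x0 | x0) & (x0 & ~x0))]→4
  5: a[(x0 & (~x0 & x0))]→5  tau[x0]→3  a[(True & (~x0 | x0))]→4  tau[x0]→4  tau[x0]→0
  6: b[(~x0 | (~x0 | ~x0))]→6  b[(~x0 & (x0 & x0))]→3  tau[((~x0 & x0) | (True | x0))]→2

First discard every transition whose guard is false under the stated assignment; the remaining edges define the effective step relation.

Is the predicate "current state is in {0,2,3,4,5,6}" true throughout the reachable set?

Answer: INVARIANT VIOLATED at state 1

Trace:
Inv-set: {0,2,3,4,5,6}
R = {0,1,4,5}
  0: ✓
  1: ✗ unsafe
  4: ✓
  5: ✓
witness against invariant: b·a·a → 1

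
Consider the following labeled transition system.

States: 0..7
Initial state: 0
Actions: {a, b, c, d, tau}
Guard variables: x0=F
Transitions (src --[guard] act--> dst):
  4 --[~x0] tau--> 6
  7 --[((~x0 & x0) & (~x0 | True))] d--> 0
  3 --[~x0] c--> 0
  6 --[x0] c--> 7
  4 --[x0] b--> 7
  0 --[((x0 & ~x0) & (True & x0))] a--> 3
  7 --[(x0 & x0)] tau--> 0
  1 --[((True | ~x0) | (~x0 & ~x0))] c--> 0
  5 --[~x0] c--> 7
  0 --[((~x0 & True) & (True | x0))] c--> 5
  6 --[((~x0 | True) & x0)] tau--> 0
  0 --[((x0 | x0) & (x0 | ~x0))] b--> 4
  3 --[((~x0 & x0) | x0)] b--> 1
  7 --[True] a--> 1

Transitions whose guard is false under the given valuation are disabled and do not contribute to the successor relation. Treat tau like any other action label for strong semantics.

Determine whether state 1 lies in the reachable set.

Guard filter leaves 6 enabled edge(s).
Layer 0: {0}
Layer 1: {5}  total {0,5}
Layer 2: {7}  total {0,5,7}
Layer 3: {1}  total {0,1,5,7}
R = {0,1,5,7}
trace reaching 1: c·c·a

Answer: REACHABLE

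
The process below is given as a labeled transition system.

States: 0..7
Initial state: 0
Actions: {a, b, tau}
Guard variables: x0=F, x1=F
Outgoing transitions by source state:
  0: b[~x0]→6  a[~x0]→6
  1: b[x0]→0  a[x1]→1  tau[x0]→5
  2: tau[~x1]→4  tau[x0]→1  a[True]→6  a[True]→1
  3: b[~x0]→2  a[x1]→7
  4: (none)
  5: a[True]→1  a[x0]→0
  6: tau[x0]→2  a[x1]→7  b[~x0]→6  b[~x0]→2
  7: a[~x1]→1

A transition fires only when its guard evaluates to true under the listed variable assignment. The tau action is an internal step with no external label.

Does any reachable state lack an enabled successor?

Answer: DEADLOCK at state 1

Working:
R = {0,1,2,4,6}
  0: a→6  b→6  [2 exit(s)]
  1: ∅  [STUCK]
  2: a→1  a→6  tau→4  [3 exit(s)]
  4: ∅  [STUCK]
  6: b→2  b→6  [2 exit(s)]
Path to 1: b·b·a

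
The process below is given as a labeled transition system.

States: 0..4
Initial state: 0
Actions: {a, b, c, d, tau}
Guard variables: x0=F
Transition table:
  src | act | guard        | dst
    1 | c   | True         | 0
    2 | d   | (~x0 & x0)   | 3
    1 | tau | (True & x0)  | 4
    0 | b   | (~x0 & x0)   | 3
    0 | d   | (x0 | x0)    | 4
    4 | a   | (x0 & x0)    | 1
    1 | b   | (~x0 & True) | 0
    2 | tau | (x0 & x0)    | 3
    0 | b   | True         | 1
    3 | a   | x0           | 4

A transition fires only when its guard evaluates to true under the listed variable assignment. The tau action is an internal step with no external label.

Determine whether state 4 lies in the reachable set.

3 transition(s) survive guard evaluation.
Layer 0: {0}
Layer 1: {1}  total {0,1}
Reach set: {0,1}

Answer: UNREACHABLE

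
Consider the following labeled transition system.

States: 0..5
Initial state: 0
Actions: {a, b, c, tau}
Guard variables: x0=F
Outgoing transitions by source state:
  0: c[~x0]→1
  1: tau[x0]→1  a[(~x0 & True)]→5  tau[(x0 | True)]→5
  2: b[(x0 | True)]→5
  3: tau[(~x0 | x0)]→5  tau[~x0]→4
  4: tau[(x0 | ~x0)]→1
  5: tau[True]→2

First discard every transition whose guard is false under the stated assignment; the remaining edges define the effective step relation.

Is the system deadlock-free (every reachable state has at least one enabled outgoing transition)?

R = {0,1,2,5}
  0: c→1  [1 exit(s)]
  1: a→5  tau→5  [2 exit(s)]
  2: b→5  [1 exit(s)]
  5: tau→2  [1 exit(s)]

Answer: DEADLOCK-FREE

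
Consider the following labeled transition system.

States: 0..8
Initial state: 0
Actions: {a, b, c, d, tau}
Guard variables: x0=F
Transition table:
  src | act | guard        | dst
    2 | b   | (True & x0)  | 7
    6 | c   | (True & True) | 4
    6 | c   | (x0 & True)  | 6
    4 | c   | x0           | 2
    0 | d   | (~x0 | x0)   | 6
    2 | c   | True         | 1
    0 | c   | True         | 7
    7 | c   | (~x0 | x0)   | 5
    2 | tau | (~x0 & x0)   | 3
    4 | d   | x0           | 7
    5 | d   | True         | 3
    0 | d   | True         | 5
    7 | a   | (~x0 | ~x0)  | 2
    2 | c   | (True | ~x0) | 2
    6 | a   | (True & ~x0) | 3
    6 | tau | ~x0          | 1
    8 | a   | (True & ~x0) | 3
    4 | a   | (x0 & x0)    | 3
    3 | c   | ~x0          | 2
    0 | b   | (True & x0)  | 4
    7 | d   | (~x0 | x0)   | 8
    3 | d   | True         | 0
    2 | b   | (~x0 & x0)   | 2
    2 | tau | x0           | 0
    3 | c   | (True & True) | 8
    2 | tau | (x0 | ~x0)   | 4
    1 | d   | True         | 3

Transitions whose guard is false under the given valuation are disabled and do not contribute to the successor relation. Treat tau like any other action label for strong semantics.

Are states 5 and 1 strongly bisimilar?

Refine partition for ~:
  P[0] = {{0,1,2,3,4,5,6,7,8}}
  P[1] = {{0,3},{1,5},{2},{4},{6},{7},{8}}
  P[2] = {{0},{1,5},{2},{3},{4},{6},{7},{8}}
Fixed point at round 3; 8 class(es).
class of 5: {1,5}; class of 1: {1,5}

Answer: BISIMILAR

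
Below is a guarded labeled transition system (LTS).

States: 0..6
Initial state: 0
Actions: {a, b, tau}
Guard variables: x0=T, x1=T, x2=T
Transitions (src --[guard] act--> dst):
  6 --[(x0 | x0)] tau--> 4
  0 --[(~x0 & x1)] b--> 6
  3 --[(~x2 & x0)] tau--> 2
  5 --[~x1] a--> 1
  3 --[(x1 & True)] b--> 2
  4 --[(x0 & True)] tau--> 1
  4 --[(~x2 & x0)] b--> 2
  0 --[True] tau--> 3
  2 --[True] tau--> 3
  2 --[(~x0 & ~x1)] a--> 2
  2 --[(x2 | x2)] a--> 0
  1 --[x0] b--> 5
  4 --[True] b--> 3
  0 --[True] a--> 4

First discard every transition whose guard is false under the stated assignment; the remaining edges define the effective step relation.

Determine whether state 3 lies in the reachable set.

Answer: REACHABLE

Trace:
9 transition(s) survive guard evaluation.
Layer 0: {0}
Layer 1: {3,4}  total {0,3,4}
Layer 2: {1,2}  total {0,1,2,3,4}
Layer 3: {5}  total {0,1,2,3,4,5}
R = {0,1,2,3,4,5}
trace reaching 3: tau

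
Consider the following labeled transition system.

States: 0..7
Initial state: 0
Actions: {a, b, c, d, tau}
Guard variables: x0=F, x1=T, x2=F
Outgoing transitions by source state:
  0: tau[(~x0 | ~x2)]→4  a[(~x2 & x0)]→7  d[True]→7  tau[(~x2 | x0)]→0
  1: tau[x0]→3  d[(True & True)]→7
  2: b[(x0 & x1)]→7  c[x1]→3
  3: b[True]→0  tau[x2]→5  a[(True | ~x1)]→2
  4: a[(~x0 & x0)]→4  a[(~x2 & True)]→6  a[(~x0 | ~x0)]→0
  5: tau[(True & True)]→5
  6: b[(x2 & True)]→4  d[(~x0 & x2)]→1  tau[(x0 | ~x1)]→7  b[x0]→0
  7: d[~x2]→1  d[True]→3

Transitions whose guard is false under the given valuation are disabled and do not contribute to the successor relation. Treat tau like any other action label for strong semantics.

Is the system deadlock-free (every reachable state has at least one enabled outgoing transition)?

R = {0,1,2,3,4,6,7}
  0: d→7  tau→0  tau→4  [deg 3]
  1: d→7  [deg 1]
  2: c→3  [deg 1]
  3: a→2  b→0  [deg 2]
  4: a→0  a→6  [deg 2]
  6: ∅  [no exit]
  7: d→1  d→3  [deg 2]
Path to 6: tau·a

Answer: DEADLOCK at state 6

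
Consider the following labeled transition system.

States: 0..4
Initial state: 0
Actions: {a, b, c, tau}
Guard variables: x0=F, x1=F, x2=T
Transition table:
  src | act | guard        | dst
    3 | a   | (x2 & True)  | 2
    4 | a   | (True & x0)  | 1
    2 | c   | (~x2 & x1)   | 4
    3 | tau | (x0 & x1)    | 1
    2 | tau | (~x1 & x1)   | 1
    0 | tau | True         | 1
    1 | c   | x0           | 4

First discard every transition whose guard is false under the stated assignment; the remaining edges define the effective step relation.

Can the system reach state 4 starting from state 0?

Answer: UNREACHABLE

Working:
Guard filter leaves 2 enabled edge(s).
Layer 0: {0}
Layer 1: {1}  now seen {0,1}
R = {0,1}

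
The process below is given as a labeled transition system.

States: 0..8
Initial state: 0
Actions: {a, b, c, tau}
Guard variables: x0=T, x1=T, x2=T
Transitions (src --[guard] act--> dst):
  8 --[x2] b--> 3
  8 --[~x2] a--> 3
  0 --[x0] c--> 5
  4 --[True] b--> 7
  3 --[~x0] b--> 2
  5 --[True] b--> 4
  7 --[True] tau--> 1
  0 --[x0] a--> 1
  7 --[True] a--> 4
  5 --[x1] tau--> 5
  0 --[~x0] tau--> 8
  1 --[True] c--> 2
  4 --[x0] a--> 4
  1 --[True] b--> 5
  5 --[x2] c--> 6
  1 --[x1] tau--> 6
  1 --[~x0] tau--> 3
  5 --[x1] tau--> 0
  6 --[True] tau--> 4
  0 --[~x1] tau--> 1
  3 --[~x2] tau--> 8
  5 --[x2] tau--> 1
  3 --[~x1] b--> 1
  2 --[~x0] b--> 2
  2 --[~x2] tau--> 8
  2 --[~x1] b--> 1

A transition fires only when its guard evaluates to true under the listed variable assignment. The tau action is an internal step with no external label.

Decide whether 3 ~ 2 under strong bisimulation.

Bisimulation quotient by refinement:
  round 0: {{0,1,2,3,4,5,6,7,8}}
  round 1: {{0},{1,5},{2,3},{4},{6},{7},{8}}
  round 2: {{0},{1},{2,3},{4},{5},{6},{7},{8}}
8 equivalence class(es) (converged in 3)
3∈{2,3}, 2∈{2,3}

Answer: BISIMILAR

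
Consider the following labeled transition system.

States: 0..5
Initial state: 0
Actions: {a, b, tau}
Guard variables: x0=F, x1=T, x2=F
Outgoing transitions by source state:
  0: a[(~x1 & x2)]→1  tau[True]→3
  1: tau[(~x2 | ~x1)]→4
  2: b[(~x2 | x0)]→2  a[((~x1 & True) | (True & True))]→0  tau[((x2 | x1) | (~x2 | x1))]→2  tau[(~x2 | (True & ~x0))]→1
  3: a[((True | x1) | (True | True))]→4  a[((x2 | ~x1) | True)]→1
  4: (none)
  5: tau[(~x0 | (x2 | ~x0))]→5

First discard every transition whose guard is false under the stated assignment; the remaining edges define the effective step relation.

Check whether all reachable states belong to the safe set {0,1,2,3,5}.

Safe = {0,1,2,3,5}
Reachable = {0,1,3,4}
  0: ✓
  1: ✓
  3: ✓
  4: outside
reach 4 via tau·a — violates

Answer: INVARIANT VIOLATED at state 4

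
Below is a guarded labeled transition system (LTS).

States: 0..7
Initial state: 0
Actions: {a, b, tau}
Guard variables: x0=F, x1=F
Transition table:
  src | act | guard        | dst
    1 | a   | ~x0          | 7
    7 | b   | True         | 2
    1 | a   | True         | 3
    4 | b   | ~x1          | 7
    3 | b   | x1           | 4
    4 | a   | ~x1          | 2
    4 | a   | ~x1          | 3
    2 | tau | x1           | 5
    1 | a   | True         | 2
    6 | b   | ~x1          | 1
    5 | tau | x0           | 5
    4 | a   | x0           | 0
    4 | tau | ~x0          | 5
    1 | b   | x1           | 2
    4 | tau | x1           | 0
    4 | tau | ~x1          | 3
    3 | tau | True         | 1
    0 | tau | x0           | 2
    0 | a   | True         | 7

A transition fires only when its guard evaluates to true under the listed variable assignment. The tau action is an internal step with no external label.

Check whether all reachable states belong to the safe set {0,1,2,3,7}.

Allowed set {0,1,2,3,7}
R = {0,2,7}
  0: ok
  2: ok
  7: ok

Answer: INVARIANT HOLDS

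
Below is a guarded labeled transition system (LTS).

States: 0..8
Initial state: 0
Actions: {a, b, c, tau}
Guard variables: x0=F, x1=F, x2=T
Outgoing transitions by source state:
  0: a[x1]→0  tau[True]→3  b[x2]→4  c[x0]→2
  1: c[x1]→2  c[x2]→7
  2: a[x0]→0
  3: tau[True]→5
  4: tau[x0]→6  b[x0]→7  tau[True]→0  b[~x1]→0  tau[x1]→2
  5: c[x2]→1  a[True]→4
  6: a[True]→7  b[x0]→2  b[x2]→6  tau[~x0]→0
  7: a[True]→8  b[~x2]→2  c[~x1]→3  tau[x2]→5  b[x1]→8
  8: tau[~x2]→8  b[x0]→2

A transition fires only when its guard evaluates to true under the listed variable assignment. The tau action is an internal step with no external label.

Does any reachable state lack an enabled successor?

Reach set: {0,1,3,4,5,7,8}
  0: b→4  tau→3  [deg 2]
  1: c→7  [deg 1]
  3: tau→5  [deg 1]
  4: b→0  tau→0  [deg 2]
  5: a→4  c→1  [deg 2]
  7: a→8  c→3  tau→5  [deg 3]
  8: ∅  [deadlock]
trace reaching 8: tau·tau·c·c·a

Answer: DEADLOCK at state 8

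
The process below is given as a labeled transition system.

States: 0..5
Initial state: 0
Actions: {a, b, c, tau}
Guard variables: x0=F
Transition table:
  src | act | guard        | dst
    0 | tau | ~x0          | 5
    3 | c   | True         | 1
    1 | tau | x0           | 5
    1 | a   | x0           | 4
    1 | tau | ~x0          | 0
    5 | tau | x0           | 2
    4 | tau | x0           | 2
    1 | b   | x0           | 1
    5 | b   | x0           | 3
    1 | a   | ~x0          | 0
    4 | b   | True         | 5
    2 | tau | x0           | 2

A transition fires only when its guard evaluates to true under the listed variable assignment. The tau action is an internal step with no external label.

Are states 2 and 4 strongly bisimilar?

Compute ~ classes (split until stable):
  P[0] = {{0,1,2,3,4,5}}
  P[1] = {{0},{1},{2,5},{3},{4}}
5 equivalence class(es) (converged in 2)
[2]={2,5}  [4]={4}

Answer: NOT BISIMILAR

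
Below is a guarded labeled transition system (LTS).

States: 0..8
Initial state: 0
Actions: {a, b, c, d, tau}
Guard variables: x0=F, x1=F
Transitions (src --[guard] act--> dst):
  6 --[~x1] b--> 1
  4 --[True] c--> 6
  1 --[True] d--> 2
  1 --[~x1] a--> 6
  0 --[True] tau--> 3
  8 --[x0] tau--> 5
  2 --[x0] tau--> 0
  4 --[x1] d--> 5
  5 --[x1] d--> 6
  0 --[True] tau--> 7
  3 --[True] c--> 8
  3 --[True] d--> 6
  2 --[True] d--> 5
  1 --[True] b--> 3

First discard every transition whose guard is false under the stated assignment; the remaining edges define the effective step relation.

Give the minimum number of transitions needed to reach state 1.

Answer: 3

Trace:
BFS to 1:
  L0 = {0}
  L1 = {3,7}
  L2 = {6,8}
  L3 = {1}
1 enters at depth 3; path tau·d·b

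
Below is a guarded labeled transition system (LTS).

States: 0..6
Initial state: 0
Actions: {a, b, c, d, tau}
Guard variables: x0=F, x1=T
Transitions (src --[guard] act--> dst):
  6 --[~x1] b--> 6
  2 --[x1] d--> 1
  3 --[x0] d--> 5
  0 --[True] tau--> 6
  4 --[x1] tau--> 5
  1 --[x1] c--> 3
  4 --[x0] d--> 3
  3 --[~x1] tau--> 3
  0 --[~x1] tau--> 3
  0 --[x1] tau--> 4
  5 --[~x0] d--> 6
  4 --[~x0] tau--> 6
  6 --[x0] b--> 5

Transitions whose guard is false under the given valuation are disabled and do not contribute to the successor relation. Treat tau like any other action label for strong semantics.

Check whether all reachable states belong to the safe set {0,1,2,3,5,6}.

Answer: INVARIANT VIOLATED at state 4

Working:
Safe = {0,1,2,3,5,6}
Reach set: {0,4,5,6}
  0: ok
  4: outside
  5: ok
  6: ok
reach 4 via tau — violates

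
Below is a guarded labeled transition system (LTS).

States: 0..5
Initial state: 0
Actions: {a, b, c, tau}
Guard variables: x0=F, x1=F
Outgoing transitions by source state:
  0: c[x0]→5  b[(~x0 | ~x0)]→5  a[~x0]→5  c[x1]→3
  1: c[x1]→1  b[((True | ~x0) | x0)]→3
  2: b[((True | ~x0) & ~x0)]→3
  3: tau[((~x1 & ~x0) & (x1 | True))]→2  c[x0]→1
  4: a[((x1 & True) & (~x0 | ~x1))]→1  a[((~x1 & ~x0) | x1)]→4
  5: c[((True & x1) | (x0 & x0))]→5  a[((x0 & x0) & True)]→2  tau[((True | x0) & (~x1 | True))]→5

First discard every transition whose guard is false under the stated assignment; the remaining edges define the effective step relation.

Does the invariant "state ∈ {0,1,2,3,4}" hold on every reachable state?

Answer: INVARIANT VIOLATED at state 5

Trace:
Allowed set {0,1,2,3,4}
Reachable = {0,5}
  0: ✓
  5: ✗ unsafe
reach 5 via b — violates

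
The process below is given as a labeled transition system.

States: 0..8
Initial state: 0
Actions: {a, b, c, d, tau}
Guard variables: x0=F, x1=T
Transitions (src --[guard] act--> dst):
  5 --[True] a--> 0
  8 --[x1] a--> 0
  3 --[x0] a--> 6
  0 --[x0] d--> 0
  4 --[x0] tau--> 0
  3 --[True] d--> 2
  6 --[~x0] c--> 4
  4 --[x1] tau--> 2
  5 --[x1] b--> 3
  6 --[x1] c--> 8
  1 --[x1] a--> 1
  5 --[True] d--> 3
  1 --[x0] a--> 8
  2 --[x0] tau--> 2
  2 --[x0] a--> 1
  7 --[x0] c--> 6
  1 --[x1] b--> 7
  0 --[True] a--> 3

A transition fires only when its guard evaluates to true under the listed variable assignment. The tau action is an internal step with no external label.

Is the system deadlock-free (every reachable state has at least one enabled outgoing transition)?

Answer: DEADLOCK at state 2

Trace:
Reachable = {0,2,3}
  0: a→3  [1 out]
  2: ∅  [no exit]
  3: d→2  [1 out]
trace reaching 2: a·d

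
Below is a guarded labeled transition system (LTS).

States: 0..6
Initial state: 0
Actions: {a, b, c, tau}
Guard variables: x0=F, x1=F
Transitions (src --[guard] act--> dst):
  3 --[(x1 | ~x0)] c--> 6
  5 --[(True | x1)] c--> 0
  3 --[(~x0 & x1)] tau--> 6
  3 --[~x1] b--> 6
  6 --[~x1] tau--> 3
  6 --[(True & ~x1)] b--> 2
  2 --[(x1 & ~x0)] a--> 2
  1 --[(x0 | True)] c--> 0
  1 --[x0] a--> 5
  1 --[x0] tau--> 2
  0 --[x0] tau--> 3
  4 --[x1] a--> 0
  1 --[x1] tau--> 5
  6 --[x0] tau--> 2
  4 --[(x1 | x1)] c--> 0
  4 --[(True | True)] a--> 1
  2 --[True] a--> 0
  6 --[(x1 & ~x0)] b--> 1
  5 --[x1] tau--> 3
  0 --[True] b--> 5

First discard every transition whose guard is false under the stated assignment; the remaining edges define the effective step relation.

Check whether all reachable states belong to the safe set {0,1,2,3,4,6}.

Answer: INVARIANT VIOLATED at state 5

Trace:
Inv-set: {0,1,2,3,4,6}
R = {0,5}
  0: safe
  5: outside
reach 5 via b — violates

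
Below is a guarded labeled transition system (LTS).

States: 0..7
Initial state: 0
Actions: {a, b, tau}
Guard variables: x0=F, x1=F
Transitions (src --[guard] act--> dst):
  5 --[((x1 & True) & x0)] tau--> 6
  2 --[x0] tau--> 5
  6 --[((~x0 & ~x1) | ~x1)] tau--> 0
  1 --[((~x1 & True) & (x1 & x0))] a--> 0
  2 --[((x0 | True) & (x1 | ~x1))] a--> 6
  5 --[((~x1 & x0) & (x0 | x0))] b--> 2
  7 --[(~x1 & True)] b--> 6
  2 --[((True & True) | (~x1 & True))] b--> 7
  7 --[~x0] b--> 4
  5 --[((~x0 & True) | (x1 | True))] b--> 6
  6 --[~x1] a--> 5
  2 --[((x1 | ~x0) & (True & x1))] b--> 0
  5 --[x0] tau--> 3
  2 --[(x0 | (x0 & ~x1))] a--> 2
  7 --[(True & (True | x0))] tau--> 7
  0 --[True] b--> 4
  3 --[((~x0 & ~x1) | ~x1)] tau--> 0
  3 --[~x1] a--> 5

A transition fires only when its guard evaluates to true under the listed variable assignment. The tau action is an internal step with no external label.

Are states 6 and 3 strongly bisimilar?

Answer: BISIMILAR

Working:
Compute ~ classes (split until stable):
  π0 = {{0,1,2,3,4,5,6,7}}
  π1 = {{0,5},{1,4},{2},{3,6},{7}}
  π2 = {{0},{1,4},{2},{3,6},{5},{7}}
Fixed point at round 3; 6 class(es).
6∈{3,6}, 3∈{3,6}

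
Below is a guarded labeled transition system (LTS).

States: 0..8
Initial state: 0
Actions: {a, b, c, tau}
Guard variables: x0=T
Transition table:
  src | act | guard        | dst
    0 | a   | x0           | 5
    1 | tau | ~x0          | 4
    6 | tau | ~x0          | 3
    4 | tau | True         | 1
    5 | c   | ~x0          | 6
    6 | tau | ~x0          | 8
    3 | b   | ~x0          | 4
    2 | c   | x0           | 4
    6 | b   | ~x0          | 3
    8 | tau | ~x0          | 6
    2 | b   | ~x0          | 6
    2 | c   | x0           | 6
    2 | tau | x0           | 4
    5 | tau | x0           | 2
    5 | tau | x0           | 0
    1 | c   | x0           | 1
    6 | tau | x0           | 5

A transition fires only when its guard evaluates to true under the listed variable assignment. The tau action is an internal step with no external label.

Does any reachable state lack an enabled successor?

Answer: DEADLOCK-FREE

Trace:
Reachable = {0,1,2,4,5,6}
  0: a→5  [deg 1]
  1: c→1  [deg 1]
  2: c→4  c→6  tau→4  [deg 3]
  4: tau→1  [deg 1]
  5: tau→0  tau→2  [deg 2]
  6: tau→5  [deg 1]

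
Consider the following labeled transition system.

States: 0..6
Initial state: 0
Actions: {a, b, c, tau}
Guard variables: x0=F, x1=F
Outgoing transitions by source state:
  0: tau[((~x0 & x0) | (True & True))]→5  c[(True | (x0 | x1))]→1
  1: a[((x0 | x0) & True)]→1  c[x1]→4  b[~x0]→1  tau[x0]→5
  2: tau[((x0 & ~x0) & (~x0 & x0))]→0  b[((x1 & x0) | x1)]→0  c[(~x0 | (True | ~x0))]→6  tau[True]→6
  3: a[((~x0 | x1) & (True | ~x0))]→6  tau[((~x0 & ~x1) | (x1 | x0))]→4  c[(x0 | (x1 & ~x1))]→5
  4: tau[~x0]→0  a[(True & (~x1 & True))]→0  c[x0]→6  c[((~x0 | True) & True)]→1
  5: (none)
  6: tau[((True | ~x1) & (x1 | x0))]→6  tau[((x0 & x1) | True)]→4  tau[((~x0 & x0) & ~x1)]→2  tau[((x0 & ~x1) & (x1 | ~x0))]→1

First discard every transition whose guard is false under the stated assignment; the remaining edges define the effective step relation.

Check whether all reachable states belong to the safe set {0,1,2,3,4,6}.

Safe = {0,1,2,3,4,6}
Reachable = {0,1,5}
  0: ✓
  1: ✓
  5: ✗ unsafe
reach 5 via tau — violates

Answer: INVARIANT VIOLATED at state 5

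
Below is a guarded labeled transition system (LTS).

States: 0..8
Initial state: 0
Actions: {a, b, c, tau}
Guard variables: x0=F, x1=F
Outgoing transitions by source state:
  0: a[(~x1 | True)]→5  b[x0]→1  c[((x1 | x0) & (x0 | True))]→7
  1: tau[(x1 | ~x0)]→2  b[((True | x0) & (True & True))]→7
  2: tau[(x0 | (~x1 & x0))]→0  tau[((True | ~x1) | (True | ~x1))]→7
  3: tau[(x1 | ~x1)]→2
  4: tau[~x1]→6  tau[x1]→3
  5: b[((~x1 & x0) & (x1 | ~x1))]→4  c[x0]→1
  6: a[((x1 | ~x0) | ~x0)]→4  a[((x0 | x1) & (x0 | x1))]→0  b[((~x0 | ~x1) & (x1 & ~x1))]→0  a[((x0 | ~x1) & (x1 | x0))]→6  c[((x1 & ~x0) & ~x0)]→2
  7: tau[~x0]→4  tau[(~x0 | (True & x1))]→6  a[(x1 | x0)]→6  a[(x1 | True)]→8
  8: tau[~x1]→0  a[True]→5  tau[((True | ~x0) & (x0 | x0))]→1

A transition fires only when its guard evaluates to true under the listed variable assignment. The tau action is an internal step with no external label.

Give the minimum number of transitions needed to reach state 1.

Answer: UNREACHABLE

Working:
BFS to 1:
  L0 = {0}
  L1 = {5}
1 never appears.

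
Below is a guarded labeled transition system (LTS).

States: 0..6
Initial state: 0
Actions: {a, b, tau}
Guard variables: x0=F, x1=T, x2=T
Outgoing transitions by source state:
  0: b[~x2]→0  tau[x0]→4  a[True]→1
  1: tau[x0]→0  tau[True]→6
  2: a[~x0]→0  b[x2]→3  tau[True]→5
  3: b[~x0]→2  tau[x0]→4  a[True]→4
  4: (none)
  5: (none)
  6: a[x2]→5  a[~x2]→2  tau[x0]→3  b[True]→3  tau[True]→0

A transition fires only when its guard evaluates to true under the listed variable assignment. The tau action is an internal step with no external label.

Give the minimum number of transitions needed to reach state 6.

Answer: 2

Trace:
Breadth-first toward 6:
  depth 0: {0}
  depth 1: {1}
  depth 2: {6}
first hit 6 at d=2 via a·tau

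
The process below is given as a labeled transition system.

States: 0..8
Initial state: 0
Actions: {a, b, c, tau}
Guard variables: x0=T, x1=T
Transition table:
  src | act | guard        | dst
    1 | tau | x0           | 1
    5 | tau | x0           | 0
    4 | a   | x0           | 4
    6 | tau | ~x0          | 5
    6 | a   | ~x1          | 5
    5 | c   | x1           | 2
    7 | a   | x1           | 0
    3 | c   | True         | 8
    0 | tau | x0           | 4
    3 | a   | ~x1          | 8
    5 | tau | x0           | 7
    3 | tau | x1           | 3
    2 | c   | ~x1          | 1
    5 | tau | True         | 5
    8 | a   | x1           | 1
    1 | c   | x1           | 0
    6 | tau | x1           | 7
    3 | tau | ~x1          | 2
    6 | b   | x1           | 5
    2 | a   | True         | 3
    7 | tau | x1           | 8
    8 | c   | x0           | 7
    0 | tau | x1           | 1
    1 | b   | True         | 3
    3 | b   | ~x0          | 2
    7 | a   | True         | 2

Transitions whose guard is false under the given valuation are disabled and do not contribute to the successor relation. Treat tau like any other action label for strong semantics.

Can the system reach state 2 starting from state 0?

Guard filter leaves 20 enabled edge(s).
depth 0: {0}
depth 1: {1,4}  now seen {0,1,4}
depth 2: {3}  now seen {0,1,3,4}
depth 3: {8}  now seen {0,1,3,4,8}
depth 4: {7}  now seen {0,1,3,4,7,8}
depth 5: {2}  now seen {0,1,2,3,4,7,8}
Reach set: {0,1,2,3,4,7,8}
Path to 2: tau·b·c·c·a

Answer: REACHABLE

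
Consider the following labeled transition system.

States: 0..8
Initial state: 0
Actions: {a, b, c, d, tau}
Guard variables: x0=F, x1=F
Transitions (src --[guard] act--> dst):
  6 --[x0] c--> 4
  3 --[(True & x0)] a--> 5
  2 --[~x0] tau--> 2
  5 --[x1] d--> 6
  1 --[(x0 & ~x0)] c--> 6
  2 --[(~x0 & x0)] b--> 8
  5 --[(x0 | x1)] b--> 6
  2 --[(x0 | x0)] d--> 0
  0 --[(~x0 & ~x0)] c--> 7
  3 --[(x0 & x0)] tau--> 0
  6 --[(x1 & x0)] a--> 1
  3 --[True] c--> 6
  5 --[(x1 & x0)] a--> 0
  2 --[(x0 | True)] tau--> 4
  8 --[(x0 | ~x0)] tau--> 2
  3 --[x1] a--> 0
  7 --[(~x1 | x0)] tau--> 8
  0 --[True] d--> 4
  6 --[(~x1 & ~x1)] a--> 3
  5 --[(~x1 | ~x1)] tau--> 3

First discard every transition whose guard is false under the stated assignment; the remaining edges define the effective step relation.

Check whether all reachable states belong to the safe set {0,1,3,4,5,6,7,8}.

Answer: INVARIANT VIOLATED at state 2

Working:
Inv-set: {0,1,3,4,5,6,7,8}
Reachable = {0,2,4,7,8}
  0: ✓
  2: VIOLATES
  4: ✓
  7: ✓
  8: ✓
reach 2 via c·tau·tau — violates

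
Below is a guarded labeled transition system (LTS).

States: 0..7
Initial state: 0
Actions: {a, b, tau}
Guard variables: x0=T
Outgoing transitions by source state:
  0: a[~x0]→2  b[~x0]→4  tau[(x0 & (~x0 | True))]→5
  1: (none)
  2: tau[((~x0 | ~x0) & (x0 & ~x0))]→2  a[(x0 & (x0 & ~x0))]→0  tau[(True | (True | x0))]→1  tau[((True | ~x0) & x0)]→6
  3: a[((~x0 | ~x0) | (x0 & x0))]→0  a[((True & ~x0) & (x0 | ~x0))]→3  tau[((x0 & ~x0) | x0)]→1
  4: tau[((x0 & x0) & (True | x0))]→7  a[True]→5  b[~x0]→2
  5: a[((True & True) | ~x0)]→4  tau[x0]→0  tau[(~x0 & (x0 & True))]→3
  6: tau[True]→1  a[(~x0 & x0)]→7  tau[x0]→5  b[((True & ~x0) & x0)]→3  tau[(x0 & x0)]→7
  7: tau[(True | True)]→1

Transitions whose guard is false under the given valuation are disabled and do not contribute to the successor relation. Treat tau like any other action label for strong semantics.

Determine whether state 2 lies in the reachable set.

Answer: UNREACHABLE

Analysis:
After dropping false guards: 13 live edges.
depth 0: {0}
depth 1: {5}  now seen {0,5}
depth 2: {4}  now seen {0,4,5}
depth 3: {7}  now seen {0,4,5,7}
depth 4: {1}  now seen {0,1,4,5,7}
Reachable = {0,1,4,5,7}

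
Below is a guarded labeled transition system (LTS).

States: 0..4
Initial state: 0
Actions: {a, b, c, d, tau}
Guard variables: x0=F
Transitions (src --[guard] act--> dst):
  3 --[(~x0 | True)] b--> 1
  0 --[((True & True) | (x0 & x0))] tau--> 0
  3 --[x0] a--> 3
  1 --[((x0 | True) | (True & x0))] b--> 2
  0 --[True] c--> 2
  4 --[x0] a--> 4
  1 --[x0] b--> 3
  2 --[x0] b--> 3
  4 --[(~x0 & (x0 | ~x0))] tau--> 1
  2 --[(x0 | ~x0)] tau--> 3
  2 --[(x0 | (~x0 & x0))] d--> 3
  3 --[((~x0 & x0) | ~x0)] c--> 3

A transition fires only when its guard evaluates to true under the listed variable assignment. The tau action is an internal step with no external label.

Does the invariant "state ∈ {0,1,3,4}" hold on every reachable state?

Answer: INVARIANT VIOLATED at state 2

Analysis:
Allowed set {0,1,3,4}
Reachable = {0,1,2,3}
  0: safe
  1: safe
  2: ✗ unsafe
  3: safe
reach 2 via c — violates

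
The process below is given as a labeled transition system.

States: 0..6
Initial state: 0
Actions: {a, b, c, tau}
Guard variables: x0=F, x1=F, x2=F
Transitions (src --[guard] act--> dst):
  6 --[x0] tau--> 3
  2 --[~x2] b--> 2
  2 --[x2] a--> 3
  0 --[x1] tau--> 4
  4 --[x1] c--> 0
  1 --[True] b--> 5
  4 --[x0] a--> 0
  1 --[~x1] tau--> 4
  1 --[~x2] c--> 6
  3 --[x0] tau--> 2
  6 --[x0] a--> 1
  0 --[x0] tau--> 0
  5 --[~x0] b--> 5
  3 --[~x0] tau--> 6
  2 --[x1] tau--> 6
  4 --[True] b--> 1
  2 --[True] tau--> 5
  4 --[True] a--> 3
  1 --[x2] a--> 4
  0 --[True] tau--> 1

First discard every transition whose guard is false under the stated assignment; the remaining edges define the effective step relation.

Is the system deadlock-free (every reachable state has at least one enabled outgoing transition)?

Answer: DEADLOCK at state 6

Analysis:
Reach set: {0,1,3,4,5,6}
  0: tau→1  [1 out]
  1: b→5  c→6  tau→4  [3 out]
  3: tau→6  [1 out]
  4: a→3  b→1  [2 out]
  5: b→5  [1 out]
  6: ∅  [no exit]
witness 6: tau·c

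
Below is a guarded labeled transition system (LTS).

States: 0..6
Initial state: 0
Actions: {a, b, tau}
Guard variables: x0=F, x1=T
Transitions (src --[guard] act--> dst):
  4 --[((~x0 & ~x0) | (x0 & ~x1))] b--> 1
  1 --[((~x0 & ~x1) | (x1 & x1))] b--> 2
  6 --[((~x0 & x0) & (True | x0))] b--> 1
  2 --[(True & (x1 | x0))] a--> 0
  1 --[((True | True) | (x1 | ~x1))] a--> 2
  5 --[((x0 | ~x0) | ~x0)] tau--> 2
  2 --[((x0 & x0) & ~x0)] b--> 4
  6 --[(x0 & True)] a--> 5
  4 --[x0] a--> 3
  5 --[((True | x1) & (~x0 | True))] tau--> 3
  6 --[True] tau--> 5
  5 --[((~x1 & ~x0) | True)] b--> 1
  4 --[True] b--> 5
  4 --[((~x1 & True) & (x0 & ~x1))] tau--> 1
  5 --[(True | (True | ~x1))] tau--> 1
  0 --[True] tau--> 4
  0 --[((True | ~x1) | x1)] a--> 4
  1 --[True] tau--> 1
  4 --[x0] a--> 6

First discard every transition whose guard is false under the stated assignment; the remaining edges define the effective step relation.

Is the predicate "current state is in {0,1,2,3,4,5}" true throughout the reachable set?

Answer: INVARIANT HOLDS

Working:
Allowed set {0,1,2,3,4,5}
Reach set: {0,1,2,3,4,5}
  0: ✓
  1: ✓
  2: ✓
  3: ✓
  4: ✓
  5: ✓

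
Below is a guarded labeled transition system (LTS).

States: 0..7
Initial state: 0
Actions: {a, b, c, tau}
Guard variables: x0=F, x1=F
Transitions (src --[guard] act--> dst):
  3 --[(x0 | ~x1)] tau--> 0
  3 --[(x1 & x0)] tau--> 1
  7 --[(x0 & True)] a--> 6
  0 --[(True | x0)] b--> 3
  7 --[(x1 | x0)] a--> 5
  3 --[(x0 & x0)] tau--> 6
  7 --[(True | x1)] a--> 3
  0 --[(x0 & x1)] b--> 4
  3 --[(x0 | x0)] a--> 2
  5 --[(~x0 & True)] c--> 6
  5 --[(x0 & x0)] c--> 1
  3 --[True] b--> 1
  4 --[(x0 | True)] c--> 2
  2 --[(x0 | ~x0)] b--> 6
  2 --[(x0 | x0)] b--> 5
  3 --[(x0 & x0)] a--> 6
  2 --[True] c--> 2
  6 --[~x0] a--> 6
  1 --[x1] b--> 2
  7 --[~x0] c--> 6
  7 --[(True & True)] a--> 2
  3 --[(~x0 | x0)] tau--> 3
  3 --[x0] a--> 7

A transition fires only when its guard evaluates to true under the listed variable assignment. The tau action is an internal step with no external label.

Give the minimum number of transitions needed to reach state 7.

Layered search for 7:
  Layer 0: {0}
  Layer 1: {3}
  Layer 2: {1}
7 never appears.

Answer: UNREACHABLE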